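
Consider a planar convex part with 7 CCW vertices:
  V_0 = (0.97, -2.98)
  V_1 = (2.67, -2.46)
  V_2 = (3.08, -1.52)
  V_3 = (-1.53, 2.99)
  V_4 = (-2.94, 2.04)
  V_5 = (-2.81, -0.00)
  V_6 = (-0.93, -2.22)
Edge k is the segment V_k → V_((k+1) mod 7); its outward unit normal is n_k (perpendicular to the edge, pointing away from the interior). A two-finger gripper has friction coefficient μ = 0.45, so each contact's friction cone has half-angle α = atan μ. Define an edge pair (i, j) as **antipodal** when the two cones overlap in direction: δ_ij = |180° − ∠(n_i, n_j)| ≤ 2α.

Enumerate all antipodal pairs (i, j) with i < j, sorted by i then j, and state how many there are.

count = 6; pairs: (0,3), (1,3), (1,4), (2,4), (2,5), (2,6)

α = atan 0.45 = 24.23°;  2α = 48.46°
n_0 = (+0.2925, -0.9563)
n_1 = (+0.9166, -0.3998)
n_2 = (+0.6993, +0.7148)
n_3 = (-0.5588, +0.8293)
n_4 = (-0.9980, -0.0636)
n_5 = (-0.7631, -0.6463)
n_6 = (-0.3714, -0.9285)
  (0,1): δ = 130.57°  ·
  (0,2): δ = 61.38°  ·
  (0,3): δ = 16.96°  ✓
  (0,4): δ = 76.64°  ·
  (0,5): δ = 113.25°  ·
  (0,6): δ = 141.19°  ·
  (1,2): δ = 110.81°  ·
  (1,3): δ = 32.46°  ✓
  (1,4): δ = 27.21°  ✓
  (1,5): δ = 63.82°  ·
  (1,6): δ = 91.76°  ·
  (2,3): δ = 101.66°  ·
  (2,4): δ = 41.98°  ✓
  (2,5): δ = 5.37°  ✓
  (2,6): δ = 22.57°  ✓
  (3,4): δ = 120.32°  ·
  (3,5): δ = 83.71°  ·
  (3,6): δ = 55.77°  ·
  (4,5): δ = 143.39°  ·
  (4,6): δ = 115.45°  ·
  (5,6): δ = 152.06°  ·
antipodal pairs: 6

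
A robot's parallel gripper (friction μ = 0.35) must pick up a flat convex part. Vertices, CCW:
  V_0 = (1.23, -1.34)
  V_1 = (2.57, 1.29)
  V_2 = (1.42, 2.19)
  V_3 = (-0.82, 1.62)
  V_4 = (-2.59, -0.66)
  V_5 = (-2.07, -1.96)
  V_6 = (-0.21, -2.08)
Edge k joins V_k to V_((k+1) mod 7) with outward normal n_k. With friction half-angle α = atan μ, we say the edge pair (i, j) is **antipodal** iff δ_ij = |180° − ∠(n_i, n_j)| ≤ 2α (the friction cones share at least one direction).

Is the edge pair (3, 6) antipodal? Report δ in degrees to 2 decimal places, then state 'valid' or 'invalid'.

α = atan 0.35 = 19.29°;  2α = 38.58°
edge 3: e_3 = (-1.77, -2.28);  n_3 = (-0.7899, +0.6132)
edge 6: e_6 = (+1.44, +0.74);  n_6 = (+0.4571, -0.8894)
∠(n_3, n_6) = 155.02°
δ = |180° − 155.02°| = 24.98°
24.98° ≤ 2α = 38.58°  →  valid

δ = 24.98°, valid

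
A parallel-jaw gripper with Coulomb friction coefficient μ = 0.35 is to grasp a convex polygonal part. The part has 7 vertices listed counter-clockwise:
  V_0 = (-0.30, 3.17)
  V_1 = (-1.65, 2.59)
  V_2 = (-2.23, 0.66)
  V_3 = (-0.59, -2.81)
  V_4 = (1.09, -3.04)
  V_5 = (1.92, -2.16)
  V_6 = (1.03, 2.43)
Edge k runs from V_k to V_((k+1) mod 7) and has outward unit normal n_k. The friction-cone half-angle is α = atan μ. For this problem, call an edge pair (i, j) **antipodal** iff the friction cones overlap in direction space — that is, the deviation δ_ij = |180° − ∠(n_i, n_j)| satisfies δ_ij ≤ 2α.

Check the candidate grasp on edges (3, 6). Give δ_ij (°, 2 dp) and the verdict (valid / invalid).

α = atan 0.35 = 19.29°;  2α = 38.58°
edge 3: e_3 = (+1.68, -0.23);  n_3 = (-0.1356, -0.9908)
edge 6: e_6 = (-1.33, +0.74);  n_6 = (+0.4862, +0.8738)
∠(n_3, n_6) = 158.70°
δ = |180° − 158.70°| = 21.30°
21.30° ≤ 2α = 38.58°  →  valid

δ = 21.30°, valid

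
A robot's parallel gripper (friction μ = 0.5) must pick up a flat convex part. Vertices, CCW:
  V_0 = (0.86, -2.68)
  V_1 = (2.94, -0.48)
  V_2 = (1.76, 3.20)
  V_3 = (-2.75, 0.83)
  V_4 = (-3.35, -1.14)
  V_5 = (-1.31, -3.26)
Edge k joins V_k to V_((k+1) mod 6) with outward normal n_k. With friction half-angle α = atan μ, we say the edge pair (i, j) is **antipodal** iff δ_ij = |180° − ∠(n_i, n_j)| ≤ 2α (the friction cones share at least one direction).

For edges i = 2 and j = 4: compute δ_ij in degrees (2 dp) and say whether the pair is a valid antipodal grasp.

α = atan 0.5 = 26.57°;  2α = 53.13°
edge 2: e_2 = (-4.51, -2.37);  n_2 = (-0.4652, +0.8852)
edge 4: e_4 = (+2.04, -2.12);  n_4 = (-0.7206, -0.6934)
∠(n_2, n_4) = 106.18°
δ = |180° − 106.18°| = 73.82°
73.82° > 2α = 53.13°  →  invalid

δ = 73.82°, invalid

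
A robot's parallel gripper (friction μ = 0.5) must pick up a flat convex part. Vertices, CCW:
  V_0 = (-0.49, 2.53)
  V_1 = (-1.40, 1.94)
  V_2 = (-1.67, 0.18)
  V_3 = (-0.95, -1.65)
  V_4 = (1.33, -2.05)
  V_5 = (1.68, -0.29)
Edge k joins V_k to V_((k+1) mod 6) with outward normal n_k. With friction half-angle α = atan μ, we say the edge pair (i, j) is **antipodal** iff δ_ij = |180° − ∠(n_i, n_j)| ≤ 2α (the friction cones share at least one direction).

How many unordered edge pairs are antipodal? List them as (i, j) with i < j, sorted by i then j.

α = atan 0.5 = 26.57°;  2α = 53.13°
n_0 = (-0.5440, +0.8391)
n_1 = (-0.9884, +0.1516)
n_2 = (-0.9306, -0.3661)
n_3 = (-0.1728, -0.9850)
n_4 = (+0.9808, -0.1950)
n_5 = (+0.7925, +0.6098)
  (0,1): δ = 131.68°  ·
  (0,2): δ = 101.48°  ·
  (0,3): δ = 42.91°  ✓
  (0,4): δ = 45.80°  ✓
  (0,5): δ = 94.62°  ·
  (1,2): δ = 149.80°  ·
  (1,3): δ = 91.23°  ·
  (1,4): δ = 2.53°  ✓
  (1,5): δ = 46.30°  ✓
  (2,3): δ = 121.43°  ·
  (2,4): δ = 32.72°  ✓
  (2,5): δ = 16.10°  ✓
  (3,4): δ = 91.30°  ·
  (3,5): δ = 42.47°  ✓
  (4,5): δ = 131.17°  ·
antipodal pairs: 7

count = 7; pairs: (0,3), (0,4), (1,4), (1,5), (2,4), (2,5), (3,5)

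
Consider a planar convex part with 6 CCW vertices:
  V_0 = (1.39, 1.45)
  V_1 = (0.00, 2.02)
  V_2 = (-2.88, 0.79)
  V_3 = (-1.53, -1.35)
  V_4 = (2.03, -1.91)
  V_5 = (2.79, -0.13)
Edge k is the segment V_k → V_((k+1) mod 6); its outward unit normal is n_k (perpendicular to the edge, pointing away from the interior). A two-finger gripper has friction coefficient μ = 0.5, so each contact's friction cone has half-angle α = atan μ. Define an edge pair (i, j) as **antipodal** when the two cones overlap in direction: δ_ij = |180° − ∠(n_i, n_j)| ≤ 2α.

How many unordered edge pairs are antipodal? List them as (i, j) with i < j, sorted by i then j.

α = atan 0.5 = 26.57°;  2α = 53.13°
n_0 = (+0.3794, +0.9252)
n_1 = (-0.3928, +0.9196)
n_2 = (-0.8458, -0.5335)
n_3 = (-0.1554, -0.9879)
n_4 = (+0.9197, -0.3927)
n_5 = (+0.7485, +0.6632)
  (0,1): δ = 134.58°  ·
  (0,2): δ = 35.46°  ✓
  (0,3): δ = 13.36°  ✓
  (0,4): δ = 89.18°  ·
  (0,5): δ = 153.84°  ·
  (1,2): δ = 80.88°  ·
  (1,3): δ = 32.07°  ✓
  (1,4): δ = 43.75°  ✓
  (1,5): δ = 108.42°  ·
  (2,3): δ = 131.18°  ·
  (2,4): δ = 55.37°  ·
  (2,5): δ = 9.30°  ✓
  (3,4): δ = 104.18°  ·
  (3,5): δ = 39.52°  ✓
  (4,5): δ = 115.34°  ·
antipodal pairs: 6

count = 6; pairs: (0,2), (0,3), (1,3), (1,4), (2,5), (3,5)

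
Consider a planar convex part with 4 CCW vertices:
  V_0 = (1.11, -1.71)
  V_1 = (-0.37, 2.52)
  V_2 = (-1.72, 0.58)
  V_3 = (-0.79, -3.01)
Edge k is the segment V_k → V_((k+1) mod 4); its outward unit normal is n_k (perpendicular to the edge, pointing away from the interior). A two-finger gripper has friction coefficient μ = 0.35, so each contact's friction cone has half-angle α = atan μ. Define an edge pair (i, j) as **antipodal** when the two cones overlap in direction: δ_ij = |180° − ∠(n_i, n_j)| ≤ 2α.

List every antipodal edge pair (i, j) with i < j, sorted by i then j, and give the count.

α = atan 0.35 = 19.29°;  2α = 38.58°
n_0 = (+0.9439, +0.3303)
n_1 = (-0.8208, +0.5712)
n_2 = (-0.9680, -0.2508)
n_3 = (+0.5647, -0.8253)
  (0,1): δ = 54.12°  ·
  (0,2): δ = 4.76°  ✓
  (0,3): δ = 105.10°  ·
  (1,2): δ = 130.64°  ·
  (1,3): δ = 20.79°  ✓
  (2,3): δ = 70.14°  ·
antipodal pairs: 2

count = 2; pairs: (0,2), (1,3)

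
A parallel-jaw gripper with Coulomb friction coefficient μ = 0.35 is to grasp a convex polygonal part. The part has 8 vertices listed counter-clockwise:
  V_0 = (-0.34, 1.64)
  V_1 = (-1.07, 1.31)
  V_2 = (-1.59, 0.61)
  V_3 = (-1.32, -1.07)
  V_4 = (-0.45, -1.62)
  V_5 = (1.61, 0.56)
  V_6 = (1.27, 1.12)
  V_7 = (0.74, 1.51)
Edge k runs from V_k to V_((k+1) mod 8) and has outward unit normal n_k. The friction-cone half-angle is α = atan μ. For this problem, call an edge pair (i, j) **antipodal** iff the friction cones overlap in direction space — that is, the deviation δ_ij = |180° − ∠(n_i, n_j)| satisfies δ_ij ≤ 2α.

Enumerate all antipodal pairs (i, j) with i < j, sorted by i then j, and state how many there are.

α = atan 0.35 = 19.29°;  2α = 38.58°
n_0 = (-0.4119, +0.9112)
n_1 = (-0.8027, +0.5963)
n_2 = (-0.9873, -0.1587)
n_3 = (-0.5344, -0.8453)
n_4 = (+0.7268, -0.6868)
n_5 = (+0.8548, +0.5190)
n_6 = (+0.5927, +0.8054)
n_7 = (+0.1195, +0.9928)
  (0,1): δ = 150.93°  ·
  (0,2): δ = 105.20°  ·
  (0,3): δ = 56.63°  ·
  (0,4): δ = 22.30°  ✓
  (0,5): δ = 96.94°  ·
  (0,6): δ = 119.33°  ·
  (0,7): δ = 148.81°  ·
  (1,2): δ = 134.26°  ·
  (1,3): δ = 85.69°  ·
  (1,4): δ = 6.77°  ✓
  (1,5): δ = 67.87°  ·
  (1,6): δ = 90.26°  ·
  (1,7): δ = 119.74°  ·
  (2,3): δ = 131.43°  ·
  (2,4): δ = 52.51°  ·
  (2,5): δ = 22.13°  ✓
  (2,6): δ = 44.52°  ·
  (2,7): δ = 74.01°  ·
  (3,4): δ = 101.08°  ·
  (3,5): δ = 26.44°  ✓
  (3,6): δ = 4.05°  ✓
  (3,7): δ = 25.44°  ✓
  (4,5): δ = 105.36°  ·
  (4,6): δ = 82.97°  ·
  (4,7): δ = 53.48°  ·
  (5,6): δ = 157.61°  ·
  (5,7): δ = 128.13°  ·
  (6,7): δ = 150.52°  ·
antipodal pairs: 6

count = 6; pairs: (0,4), (1,4), (2,5), (3,5), (3,6), (3,7)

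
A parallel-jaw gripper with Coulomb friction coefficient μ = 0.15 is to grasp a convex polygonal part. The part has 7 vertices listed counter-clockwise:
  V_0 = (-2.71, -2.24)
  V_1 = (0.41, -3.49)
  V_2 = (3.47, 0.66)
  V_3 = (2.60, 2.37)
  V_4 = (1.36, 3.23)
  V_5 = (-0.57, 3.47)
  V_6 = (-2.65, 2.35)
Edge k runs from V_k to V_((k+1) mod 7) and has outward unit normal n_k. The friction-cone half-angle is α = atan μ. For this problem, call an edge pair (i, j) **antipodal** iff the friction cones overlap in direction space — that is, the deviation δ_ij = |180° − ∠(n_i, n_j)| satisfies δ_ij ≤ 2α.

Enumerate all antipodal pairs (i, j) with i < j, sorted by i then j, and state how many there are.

count = 2; pairs: (0,3), (0,4)

α = atan 0.15 = 8.53°;  2α = 17.06°
n_0 = (-0.3719, -0.9283)
n_1 = (+0.8049, -0.5935)
n_2 = (+0.8913, +0.4535)
n_3 = (+0.5699, +0.8217)
n_4 = (+0.1234, +0.9924)
n_5 = (-0.4741, +0.8805)
n_6 = (-0.9999, +0.0131)
  (0,1): δ = 104.57°  ·
  (0,2): δ = 41.20°  ·
  (0,3): δ = 12.91°  ✓
  (0,4): δ = 14.74°  ✓
  (0,5): δ = 50.13°  ·
  (0,6): δ = 111.08°  ·
  (1,2): δ = 116.63°  ·
  (1,3): δ = 88.34°  ·
  (1,4): δ = 60.69°  ·
  (1,5): δ = 25.30°  ·
  (1,6): δ = 35.65°  ·
  (2,3): δ = 151.71°  ·
  (2,4): δ = 124.05°  ·
  (2,5): δ = 88.66°  ·
  (2,6): δ = 27.71°  ·
  (3,4): δ = 152.35°  ·
  (3,5): δ = 116.96°  ·
  (3,6): δ = 56.01°  ·
  (4,5): δ = 144.61°  ·
  (4,6): δ = 83.66°  ·
  (5,6): δ = 119.05°  ·
antipodal pairs: 2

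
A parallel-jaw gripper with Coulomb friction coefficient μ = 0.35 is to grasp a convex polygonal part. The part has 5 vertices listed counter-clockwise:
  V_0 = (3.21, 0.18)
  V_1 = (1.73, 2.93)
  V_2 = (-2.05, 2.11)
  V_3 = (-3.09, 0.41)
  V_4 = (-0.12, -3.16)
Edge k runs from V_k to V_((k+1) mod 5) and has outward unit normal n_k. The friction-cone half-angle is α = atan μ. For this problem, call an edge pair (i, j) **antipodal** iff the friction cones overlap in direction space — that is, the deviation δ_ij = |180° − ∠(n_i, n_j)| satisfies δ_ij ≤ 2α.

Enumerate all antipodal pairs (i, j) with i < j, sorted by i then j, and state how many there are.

α = atan 0.35 = 19.29°;  2α = 38.58°
n_0 = (+0.8806, +0.4739)
n_1 = (-0.2120, +0.9773)
n_2 = (-0.8530, +0.5219)
n_3 = (-0.7688, -0.6395)
n_4 = (+0.7082, -0.7060)
  (0,1): δ = 106.05°  ·
  (0,2): δ = 59.75°  ·
  (0,3): δ = 11.47°  ✓
  (0,4): δ = 106.80°  ·
  (1,2): δ = 133.70°  ·
  (1,3): δ = 62.48°  ·
  (1,4): δ = 32.85°  ✓
  (2,3): δ = 108.78°  ·
  (2,4): δ = 13.46°  ✓
  (3,4): δ = 84.67°  ·
antipodal pairs: 3

count = 3; pairs: (0,3), (1,4), (2,4)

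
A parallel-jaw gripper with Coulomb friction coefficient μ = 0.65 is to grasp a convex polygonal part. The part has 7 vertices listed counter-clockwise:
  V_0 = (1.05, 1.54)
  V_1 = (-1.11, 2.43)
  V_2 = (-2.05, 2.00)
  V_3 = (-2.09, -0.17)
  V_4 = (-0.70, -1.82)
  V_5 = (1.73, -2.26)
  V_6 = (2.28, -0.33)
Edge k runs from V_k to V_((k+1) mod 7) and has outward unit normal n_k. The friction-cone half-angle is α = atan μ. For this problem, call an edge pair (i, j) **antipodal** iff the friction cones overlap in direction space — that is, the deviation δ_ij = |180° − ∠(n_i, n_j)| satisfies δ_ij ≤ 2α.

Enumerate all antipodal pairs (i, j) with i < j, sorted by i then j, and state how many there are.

α = atan 0.65 = 33.02°;  2α = 66.05°
n_0 = (+0.3810, +0.9246)
n_1 = (-0.4160, +0.9094)
n_2 = (-0.9998, +0.0184)
n_3 = (-0.7648, -0.6443)
n_4 = (-0.1782, -0.9840)
n_5 = (+0.9617, -0.2741)
n_6 = (+0.8355, +0.5495)
  (0,1): δ = 133.02°  ·
  (0,2): δ = 68.66°  ·
  (0,3): δ = 27.49°  ✓
  (0,4): δ = 12.13°  ✓
  (0,5): δ = 96.49°  ·
  (0,6): δ = 145.73°  ·
  (1,2): δ = 115.64°  ·
  (1,3): δ = 74.47°  ·
  (1,4): δ = 34.84°  ✓
  (1,5): δ = 49.51°  ✓
  (1,6): δ = 98.75°  ·
  (2,3): δ = 138.83°  ·
  (2,4): δ = 99.21°  ·
  (2,5): δ = 14.85°  ✓
  (2,6): δ = 34.39°  ✓
  (3,4): δ = 140.37°  ·
  (3,5): δ = 56.02°  ✓
  (3,6): δ = 6.78°  ✓
  (4,5): δ = 95.64°  ·
  (4,6): δ = 46.40°  ✓
  (5,6): δ = 130.76°  ·
antipodal pairs: 9

count = 9; pairs: (0,3), (0,4), (1,4), (1,5), (2,5), (2,6), (3,5), (3,6), (4,6)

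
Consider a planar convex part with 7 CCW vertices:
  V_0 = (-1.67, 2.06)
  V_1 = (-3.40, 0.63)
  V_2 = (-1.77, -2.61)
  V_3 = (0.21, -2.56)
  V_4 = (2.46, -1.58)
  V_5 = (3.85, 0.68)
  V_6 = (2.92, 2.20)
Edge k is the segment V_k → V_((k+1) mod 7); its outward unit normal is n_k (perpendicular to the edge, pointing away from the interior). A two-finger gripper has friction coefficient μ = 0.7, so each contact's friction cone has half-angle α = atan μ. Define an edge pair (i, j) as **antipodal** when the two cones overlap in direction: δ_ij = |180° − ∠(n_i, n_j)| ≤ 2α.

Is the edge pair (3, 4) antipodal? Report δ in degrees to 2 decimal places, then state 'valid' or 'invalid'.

δ = 145.13°, invalid

α = atan 0.7 = 34.99°;  2α = 69.98°
edge 3: e_3 = (+2.25, +0.98);  n_3 = (+0.3993, -0.9168)
edge 4: e_4 = (+1.39, +2.26);  n_4 = (+0.8518, -0.5239)
∠(n_3, n_4) = 34.87°
δ = |180° − 34.87°| = 145.13°
145.13° > 2α = 69.98°  →  invalid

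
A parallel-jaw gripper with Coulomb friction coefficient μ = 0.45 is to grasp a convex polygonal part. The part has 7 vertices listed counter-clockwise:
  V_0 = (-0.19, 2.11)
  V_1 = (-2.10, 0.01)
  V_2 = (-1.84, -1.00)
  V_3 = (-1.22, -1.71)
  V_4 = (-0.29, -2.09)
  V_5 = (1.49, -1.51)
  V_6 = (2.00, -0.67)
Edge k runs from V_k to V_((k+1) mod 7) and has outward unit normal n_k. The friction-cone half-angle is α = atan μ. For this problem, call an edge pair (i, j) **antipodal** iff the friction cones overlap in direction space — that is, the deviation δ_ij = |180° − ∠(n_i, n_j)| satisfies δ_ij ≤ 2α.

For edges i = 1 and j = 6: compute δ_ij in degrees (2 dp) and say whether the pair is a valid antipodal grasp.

α = atan 0.45 = 24.23°;  2α = 48.46°
edge 1: e_1 = (+0.26, -1.01);  n_1 = (-0.9684, -0.2493)
edge 6: e_6 = (-2.19, +2.78);  n_6 = (+0.7855, +0.6188)
∠(n_1, n_6) = 156.21°
δ = |180° − 156.21°| = 23.79°
23.79° ≤ 2α = 48.46°  →  valid

δ = 23.79°, valid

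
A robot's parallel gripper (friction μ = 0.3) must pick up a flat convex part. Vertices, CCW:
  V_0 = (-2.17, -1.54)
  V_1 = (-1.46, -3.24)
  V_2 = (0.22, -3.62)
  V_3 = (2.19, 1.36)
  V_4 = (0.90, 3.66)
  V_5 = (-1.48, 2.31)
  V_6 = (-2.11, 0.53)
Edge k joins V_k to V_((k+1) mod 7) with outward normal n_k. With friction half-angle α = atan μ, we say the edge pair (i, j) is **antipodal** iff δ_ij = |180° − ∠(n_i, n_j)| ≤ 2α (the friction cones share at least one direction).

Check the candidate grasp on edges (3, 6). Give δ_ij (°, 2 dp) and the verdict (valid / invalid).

δ = 30.95°, valid

α = atan 0.3 = 16.70°;  2α = 33.40°
edge 3: e_3 = (-1.29, +2.30);  n_3 = (+0.8722, +0.4892)
edge 6: e_6 = (-0.06, -2.07);  n_6 = (-0.9996, +0.0290)
∠(n_3, n_6) = 149.05°
δ = |180° − 149.05°| = 30.95°
30.95° ≤ 2α = 33.40°  →  valid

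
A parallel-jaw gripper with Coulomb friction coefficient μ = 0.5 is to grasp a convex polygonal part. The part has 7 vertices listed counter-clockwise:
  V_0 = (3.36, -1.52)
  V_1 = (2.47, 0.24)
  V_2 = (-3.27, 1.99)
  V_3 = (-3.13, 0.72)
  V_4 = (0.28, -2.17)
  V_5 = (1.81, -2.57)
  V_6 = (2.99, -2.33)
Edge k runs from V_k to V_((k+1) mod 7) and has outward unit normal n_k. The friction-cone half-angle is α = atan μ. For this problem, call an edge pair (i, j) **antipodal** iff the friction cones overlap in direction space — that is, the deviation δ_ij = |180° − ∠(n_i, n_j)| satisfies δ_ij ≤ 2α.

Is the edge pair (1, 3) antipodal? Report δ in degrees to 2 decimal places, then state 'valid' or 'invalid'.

δ = 23.33°, valid

α = atan 0.5 = 26.57°;  2α = 53.13°
edge 1: e_1 = (-5.74, +1.75);  n_1 = (+0.2916, +0.9565)
edge 3: e_3 = (+3.41, -2.89);  n_3 = (-0.6465, -0.7629)
∠(n_1, n_3) = 156.67°
δ = |180° − 156.67°| = 23.33°
23.33° ≤ 2α = 53.13°  →  valid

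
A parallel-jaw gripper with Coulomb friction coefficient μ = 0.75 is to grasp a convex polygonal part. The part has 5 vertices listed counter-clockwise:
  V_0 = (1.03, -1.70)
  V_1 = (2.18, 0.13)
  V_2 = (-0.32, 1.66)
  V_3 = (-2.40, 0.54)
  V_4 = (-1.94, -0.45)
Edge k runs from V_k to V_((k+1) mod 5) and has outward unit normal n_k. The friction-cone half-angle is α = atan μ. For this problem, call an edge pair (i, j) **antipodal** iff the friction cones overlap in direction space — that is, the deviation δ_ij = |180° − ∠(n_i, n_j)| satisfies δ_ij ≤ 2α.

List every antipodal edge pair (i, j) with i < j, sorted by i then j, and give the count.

α = atan 0.75 = 36.87°;  2α = 73.74°
n_0 = (+0.8467, -0.5321)
n_1 = (+0.5220, +0.8529)
n_2 = (-0.4741, +0.8805)
n_3 = (-0.9069, -0.4214)
n_4 = (-0.3879, -0.9217)
  (0,1): δ = 89.32°  ·
  (0,2): δ = 29.55°  ✓
  (0,3): δ = 57.07°  ✓
  (0,4): δ = 99.32°  ·
  (1,2): δ = 120.23°  ·
  (1,3): δ = 33.61°  ✓
  (1,4): δ = 8.64°  ✓
  (2,3): δ = 93.38°  ·
  (2,4): δ = 51.13°  ✓
  (3,4): δ = 137.75°  ·
antipodal pairs: 5

count = 5; pairs: (0,2), (0,3), (1,3), (1,4), (2,4)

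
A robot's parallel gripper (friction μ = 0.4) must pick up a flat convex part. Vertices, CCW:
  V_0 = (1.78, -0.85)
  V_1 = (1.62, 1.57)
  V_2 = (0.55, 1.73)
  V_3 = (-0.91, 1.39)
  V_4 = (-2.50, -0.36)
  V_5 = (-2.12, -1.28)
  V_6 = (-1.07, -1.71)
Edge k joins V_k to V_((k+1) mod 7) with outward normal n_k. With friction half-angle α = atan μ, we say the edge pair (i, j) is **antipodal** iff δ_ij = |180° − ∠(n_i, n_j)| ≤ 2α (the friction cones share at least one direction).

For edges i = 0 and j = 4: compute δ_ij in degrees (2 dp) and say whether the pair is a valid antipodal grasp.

δ = 18.66°, valid

α = atan 0.4 = 21.80°;  2α = 43.60°
edge 0: e_0 = (-0.16, +2.42);  n_0 = (+0.9978, +0.0660)
edge 4: e_4 = (+0.38, -0.92);  n_4 = (-0.9243, -0.3818)
∠(n_0, n_4) = 161.34°
δ = |180° − 161.34°| = 18.66°
18.66° ≤ 2α = 43.60°  →  valid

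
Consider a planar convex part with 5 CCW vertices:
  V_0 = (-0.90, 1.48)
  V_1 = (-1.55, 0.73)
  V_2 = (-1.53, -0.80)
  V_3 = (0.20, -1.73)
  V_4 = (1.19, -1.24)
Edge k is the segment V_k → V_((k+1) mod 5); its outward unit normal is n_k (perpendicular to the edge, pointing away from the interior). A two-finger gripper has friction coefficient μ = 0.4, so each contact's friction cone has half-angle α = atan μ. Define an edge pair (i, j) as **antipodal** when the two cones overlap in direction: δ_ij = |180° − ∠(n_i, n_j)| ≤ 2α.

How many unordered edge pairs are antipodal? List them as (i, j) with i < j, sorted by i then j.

count = 3; pairs: (0,3), (1,4), (2,4)

α = atan 0.4 = 21.80°;  2α = 43.60°
n_0 = (-0.7557, +0.6549)
n_1 = (-0.9999, -0.0131)
n_2 = (-0.4735, -0.8808)
n_3 = (+0.4436, -0.8962)
n_4 = (+0.7929, +0.6093)
  (0,1): δ = 138.34°  ·
  (0,2): δ = 77.35°  ·
  (0,3): δ = 22.75°  ✓
  (0,4): δ = 78.45°  ·
  (1,2): δ = 119.01°  ·
  (1,3): δ = 64.42°  ·
  (1,4): δ = 36.79°  ✓
  (2,3): δ = 125.41°  ·
  (2,4): δ = 24.20°  ✓
  (3,4): δ = 78.80°  ·
antipodal pairs: 3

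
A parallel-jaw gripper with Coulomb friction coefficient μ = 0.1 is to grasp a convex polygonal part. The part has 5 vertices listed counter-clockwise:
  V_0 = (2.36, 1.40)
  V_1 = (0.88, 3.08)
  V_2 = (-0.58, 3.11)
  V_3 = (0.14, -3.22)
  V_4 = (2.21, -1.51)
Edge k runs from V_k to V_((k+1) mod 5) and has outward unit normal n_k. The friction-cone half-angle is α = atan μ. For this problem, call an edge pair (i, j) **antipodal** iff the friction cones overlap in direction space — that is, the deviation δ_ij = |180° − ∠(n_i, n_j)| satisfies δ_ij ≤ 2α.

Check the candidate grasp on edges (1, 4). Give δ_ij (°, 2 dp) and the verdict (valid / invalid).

δ = 88.23°, invalid

α = atan 0.1 = 5.71°;  2α = 11.42°
edge 1: e_1 = (-1.46, +0.03);  n_1 = (+0.0205, +0.9998)
edge 4: e_4 = (+0.15, +2.91);  n_4 = (+0.9987, -0.0515)
∠(n_1, n_4) = 91.77°
δ = |180° − 91.77°| = 88.23°
88.23° > 2α = 11.42°  →  invalid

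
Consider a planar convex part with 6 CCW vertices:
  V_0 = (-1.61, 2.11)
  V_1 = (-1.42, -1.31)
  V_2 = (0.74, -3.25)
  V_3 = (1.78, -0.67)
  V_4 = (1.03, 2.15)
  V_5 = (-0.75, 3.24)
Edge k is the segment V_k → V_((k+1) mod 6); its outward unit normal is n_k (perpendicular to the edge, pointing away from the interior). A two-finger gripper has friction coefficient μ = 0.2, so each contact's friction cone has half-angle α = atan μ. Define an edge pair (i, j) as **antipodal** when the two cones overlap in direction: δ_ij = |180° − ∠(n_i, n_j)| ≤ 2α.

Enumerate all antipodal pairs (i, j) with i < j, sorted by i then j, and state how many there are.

count = 3; pairs: (0,3), (1,4), (2,5)

α = atan 0.2 = 11.31°;  2α = 22.62°
n_0 = (-0.9985, -0.0555)
n_1 = (-0.6682, -0.7440)
n_2 = (+0.9275, -0.3739)
n_3 = (+0.9664, +0.2570)
n_4 = (+0.5222, +0.8528)
n_5 = (-0.7958, +0.6056)
  (0,1): δ = 135.11°  ·
  (0,2): δ = 25.13°  ·
  (0,3): δ = 11.71°  ✓
  (0,4): δ = 55.34°  ·
  (0,5): δ = 139.55°  ·
  (1,2): δ = 70.03°  ·
  (1,3): δ = 33.18°  ·
  (1,4): δ = 10.45°  ✓
  (1,5): δ = 94.66°  ·
  (2,3): δ = 143.15°  ·
  (2,4): δ = 99.53°  ·
  (2,5): δ = 15.32°  ✓
  (3,4): δ = 136.38°  ·
  (3,5): δ = 52.17°  ·
  (4,5): δ = 95.79°  ·
antipodal pairs: 3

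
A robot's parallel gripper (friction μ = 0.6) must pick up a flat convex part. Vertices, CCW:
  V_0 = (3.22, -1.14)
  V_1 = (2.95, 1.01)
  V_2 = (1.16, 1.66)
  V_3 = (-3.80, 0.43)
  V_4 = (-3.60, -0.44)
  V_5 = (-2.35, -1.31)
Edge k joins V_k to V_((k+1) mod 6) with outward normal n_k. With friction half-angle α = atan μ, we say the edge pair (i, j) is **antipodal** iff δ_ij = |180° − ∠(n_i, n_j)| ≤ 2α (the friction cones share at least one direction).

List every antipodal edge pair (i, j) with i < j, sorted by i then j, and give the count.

count = 7; pairs: (0,3), (0,4), (1,3), (1,4), (1,5), (2,4), (2,5)

α = atan 0.6 = 30.96°;  2α = 61.93°
n_0 = (+0.9922, +0.1246)
n_1 = (+0.3413, +0.9399)
n_2 = (-0.2407, +0.9706)
n_3 = (-0.9746, -0.2240)
n_4 = (-0.5713, -0.8208)
n_5 = (+0.0305, -0.9995)
  (0,1): δ = 117.12°  ·
  (0,2): δ = 83.23°  ·
  (0,3): δ = 5.79°  ✓
  (0,4): δ = 48.00°  ✓
  (0,5): δ = 84.59°  ·
  (1,2): δ = 146.12°  ·
  (1,3): δ = 57.10°  ✓
  (1,4): δ = 14.88°  ✓
  (1,5): δ = 21.71°  ✓
  (2,3): δ = 90.98°  ·
  (2,4): δ = 48.77°  ✓
  (2,5): δ = 12.18°  ✓
  (3,4): δ = 137.78°  ·
  (3,5): δ = 101.20°  ·
  (4,5): δ = 143.41°  ·
antipodal pairs: 7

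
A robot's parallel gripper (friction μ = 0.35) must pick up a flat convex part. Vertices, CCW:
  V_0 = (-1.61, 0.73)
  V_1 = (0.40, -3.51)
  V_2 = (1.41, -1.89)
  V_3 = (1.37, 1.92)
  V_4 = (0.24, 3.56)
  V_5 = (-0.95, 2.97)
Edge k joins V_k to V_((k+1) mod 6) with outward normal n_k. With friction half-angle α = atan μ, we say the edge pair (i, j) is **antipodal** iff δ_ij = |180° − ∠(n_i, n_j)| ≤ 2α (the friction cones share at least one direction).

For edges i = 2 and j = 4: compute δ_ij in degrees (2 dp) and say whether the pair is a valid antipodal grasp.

δ = 64.23°, invalid

α = atan 0.35 = 19.29°;  2α = 38.58°
edge 2: e_2 = (-0.04, +3.81);  n_2 = (+0.9999, +0.0105)
edge 4: e_4 = (-1.19, -0.59);  n_4 = (-0.4442, +0.8959)
∠(n_2, n_4) = 115.77°
δ = |180° − 115.77°| = 64.23°
64.23° > 2α = 38.58°  →  invalid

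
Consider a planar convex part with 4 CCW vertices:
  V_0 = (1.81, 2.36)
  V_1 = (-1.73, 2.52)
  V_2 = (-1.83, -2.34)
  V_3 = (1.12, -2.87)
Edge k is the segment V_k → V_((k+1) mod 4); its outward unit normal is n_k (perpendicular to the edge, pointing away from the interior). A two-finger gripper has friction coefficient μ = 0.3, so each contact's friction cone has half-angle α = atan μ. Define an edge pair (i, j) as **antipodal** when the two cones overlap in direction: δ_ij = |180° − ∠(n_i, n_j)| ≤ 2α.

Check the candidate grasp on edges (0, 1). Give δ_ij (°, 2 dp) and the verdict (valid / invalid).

α = atan 0.3 = 16.70°;  2α = 33.40°
edge 0: e_0 = (-3.54, +0.16);  n_0 = (+0.0452, +0.9990)
edge 1: e_1 = (-0.10, -4.86);  n_1 = (-0.9998, +0.0206)
∠(n_0, n_1) = 91.41°
δ = |180° − 91.41°| = 88.59°
88.59° > 2α = 33.40°  →  invalid

δ = 88.59°, invalid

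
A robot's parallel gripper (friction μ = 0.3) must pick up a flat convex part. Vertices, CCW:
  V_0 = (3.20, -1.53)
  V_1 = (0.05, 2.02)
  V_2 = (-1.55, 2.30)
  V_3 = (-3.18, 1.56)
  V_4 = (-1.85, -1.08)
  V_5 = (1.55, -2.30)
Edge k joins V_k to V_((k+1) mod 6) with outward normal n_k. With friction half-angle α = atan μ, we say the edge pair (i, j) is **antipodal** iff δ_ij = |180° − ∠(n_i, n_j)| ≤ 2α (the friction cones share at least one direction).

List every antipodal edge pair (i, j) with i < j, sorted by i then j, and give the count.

count = 4; pairs: (0,3), (0,4), (1,4), (2,5)

α = atan 0.3 = 16.70°;  2α = 33.40°
n_0 = (+0.7480, +0.6637)
n_1 = (+0.1724, +0.9850)
n_2 = (-0.4134, +0.9106)
n_3 = (-0.8931, -0.4499)
n_4 = (-0.3377, -0.9412)
n_5 = (+0.4229, -0.9062)
  (0,1): δ = 141.51°  ·
  (0,2): δ = 107.17°  ·
  (0,3): δ = 14.85°  ✓
  (0,4): δ = 28.68°  ✓
  (0,5): δ = 73.43°  ·
  (1,2): δ = 145.66°  ·
  (1,3): δ = 53.34°  ·
  (1,4): δ = 9.81°  ✓
  (1,5): δ = 34.94°  ·
  (2,3): δ = 87.68°  ·
  (2,4): δ = 44.16°  ·
  (2,5): δ = 0.60°  ✓
  (3,4): δ = 136.48°  ·
  (3,5): δ = 91.72°  ·
  (4,5): δ = 135.24°  ·
antipodal pairs: 4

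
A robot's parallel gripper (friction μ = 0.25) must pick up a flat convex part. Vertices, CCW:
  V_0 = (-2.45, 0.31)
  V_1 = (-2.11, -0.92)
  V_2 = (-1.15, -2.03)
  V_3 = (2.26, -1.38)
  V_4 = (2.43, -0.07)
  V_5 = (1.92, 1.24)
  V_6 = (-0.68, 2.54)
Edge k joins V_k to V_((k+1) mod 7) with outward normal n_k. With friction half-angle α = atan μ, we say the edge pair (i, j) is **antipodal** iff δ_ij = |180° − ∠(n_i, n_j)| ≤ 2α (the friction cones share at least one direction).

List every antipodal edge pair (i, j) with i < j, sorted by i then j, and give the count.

count = 4; pairs: (0,3), (0,4), (1,4), (1,5)

α = atan 0.25 = 14.04°;  2α = 28.07°
n_0 = (-0.9639, -0.2664)
n_1 = (-0.7564, -0.6542)
n_2 = (+0.1872, -0.9823)
n_3 = (+0.9917, -0.1287)
n_4 = (+0.9319, +0.3628)
n_5 = (+0.4472, +0.8944)
n_6 = (-0.7833, +0.6217)
  (0,1): δ = 154.60°  ·
  (0,2): δ = 94.66°  ·
  (0,3): δ = 22.85°  ✓
  (0,4): δ = 5.82°  ✓
  (0,5): δ = 47.98°  ·
  (0,6): δ = 126.11°  ·
  (1,2): δ = 120.06°  ·
  (1,3): δ = 48.25°  ·
  (1,4): δ = 19.58°  ✓
  (1,5): δ = 22.58°  ✓
  (1,6): δ = 100.70°  ·
  (2,3): δ = 108.19°  ·
  (2,4): δ = 79.52°  ·
  (2,5): δ = 37.36°  ·
  (2,6): δ = 40.77°  ·
  (3,4): δ = 151.33°  ·
  (3,5): δ = 109.17°  ·
  (3,6): δ = 31.05°  ·
  (4,5): δ = 137.84°  ·
  (4,6): δ = 59.71°  ·
  (5,6): δ = 101.87°  ·
antipodal pairs: 4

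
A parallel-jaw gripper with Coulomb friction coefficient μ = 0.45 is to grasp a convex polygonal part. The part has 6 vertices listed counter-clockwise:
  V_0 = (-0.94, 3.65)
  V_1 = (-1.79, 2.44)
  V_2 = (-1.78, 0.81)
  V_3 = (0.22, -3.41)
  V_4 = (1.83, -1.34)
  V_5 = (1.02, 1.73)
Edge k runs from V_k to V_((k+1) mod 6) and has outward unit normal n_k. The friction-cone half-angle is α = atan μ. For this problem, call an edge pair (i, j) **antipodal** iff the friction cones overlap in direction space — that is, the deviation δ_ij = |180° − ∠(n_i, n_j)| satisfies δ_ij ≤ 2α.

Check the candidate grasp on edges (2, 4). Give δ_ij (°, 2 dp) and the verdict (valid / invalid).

α = atan 0.45 = 24.23°;  2α = 48.46°
edge 2: e_2 = (+2.00, -4.22);  n_2 = (-0.9037, -0.4283)
edge 4: e_4 = (-0.81, +3.07);  n_4 = (+0.9669, +0.2551)
∠(n_2, n_4) = 169.42°
δ = |180° − 169.42°| = 10.58°
10.58° ≤ 2α = 48.46°  →  valid

δ = 10.58°, valid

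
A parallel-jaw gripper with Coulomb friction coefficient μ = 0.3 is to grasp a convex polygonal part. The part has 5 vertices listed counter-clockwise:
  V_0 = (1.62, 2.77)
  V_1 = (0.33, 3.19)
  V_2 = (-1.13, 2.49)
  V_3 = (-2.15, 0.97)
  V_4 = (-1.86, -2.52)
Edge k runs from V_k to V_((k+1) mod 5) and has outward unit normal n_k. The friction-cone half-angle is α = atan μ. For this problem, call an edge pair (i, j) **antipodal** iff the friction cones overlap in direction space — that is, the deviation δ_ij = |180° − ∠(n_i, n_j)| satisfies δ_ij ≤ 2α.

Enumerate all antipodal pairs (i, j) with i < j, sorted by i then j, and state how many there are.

α = atan 0.3 = 16.70°;  2α = 33.40°
n_0 = (+0.3096, +0.9509)
n_1 = (-0.4323, +0.9017)
n_2 = (-0.8304, +0.5572)
n_3 = (-0.9966, -0.0828)
n_4 = (+0.8354, -0.5496)
  (0,1): δ = 136.35°  ·
  (0,2): δ = 105.83°  ·
  (0,3): δ = 67.22°  ·
  (0,4): δ = 74.70°  ·
  (1,2): δ = 149.48°  ·
  (1,3): δ = 110.87°  ·
  (1,4): δ = 31.05°  ✓
  (2,3): δ = 141.39°  ·
  (2,4): δ = 0.52°  ✓
  (3,4): δ = 38.09°  ·
antipodal pairs: 2

count = 2; pairs: (1,4), (2,4)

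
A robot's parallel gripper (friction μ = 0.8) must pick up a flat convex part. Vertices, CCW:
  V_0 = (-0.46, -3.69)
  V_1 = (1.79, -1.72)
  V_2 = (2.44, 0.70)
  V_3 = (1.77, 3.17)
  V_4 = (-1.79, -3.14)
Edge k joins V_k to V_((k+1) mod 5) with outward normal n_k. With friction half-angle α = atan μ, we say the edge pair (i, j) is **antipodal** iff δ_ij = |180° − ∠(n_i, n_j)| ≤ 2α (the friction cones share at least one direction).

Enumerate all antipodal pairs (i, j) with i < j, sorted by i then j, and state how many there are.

α = atan 0.8 = 38.66°;  2α = 77.32°
n_0 = (+0.6587, -0.7524)
n_1 = (+0.9658, -0.2594)
n_2 = (+0.9651, +0.2618)
n_3 = (-0.8709, +0.4914)
n_4 = (-0.3821, -0.9241)
  (0,1): δ = 146.24°  ·
  (0,2): δ = 116.03°  ·
  (0,3): δ = 19.37°  ✓
  (0,4): δ = 116.33°  ·
  (1,2): δ = 149.79°  ·
  (1,3): δ = 14.40°  ✓
  (1,4): δ = 82.57°  ·
  (2,3): δ = 44.61°  ✓
  (2,4): δ = 52.36°  ✓
  (3,4): δ = 83.04°  ·
antipodal pairs: 4

count = 4; pairs: (0,3), (1,3), (2,3), (2,4)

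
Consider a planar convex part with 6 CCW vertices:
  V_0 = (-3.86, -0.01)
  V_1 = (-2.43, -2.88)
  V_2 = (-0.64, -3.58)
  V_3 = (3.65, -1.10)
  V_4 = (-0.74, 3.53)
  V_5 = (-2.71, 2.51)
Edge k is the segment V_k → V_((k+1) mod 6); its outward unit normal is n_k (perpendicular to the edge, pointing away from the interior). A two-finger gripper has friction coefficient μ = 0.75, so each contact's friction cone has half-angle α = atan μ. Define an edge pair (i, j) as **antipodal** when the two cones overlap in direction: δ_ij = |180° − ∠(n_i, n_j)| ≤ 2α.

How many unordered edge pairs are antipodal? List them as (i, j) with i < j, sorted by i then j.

count = 6; pairs: (0,3), (1,3), (1,4), (2,4), (2,5), (3,5)

α = atan 0.75 = 36.87°;  2α = 73.74°
n_0 = (-0.8951, -0.4460)
n_1 = (-0.3642, -0.9313)
n_2 = (+0.5005, -0.8657)
n_3 = (+0.7257, +0.6880)
n_4 = (-0.4598, +0.8880)
n_5 = (-0.9097, +0.4152)
  (0,1): δ = 137.84°  ·
  (0,2): δ = 86.45°  ·
  (0,3): δ = 16.99°  ✓
  (0,4): δ = 90.89°  ·
  (0,5): δ = 128.99°  ·
  (1,2): δ = 128.61°  ·
  (1,3): δ = 25.17°  ✓
  (1,4): δ = 48.73°  ✓
  (1,5): δ = 86.83°  ·
  (2,3): δ = 76.56°  ·
  (2,4): δ = 2.66°  ✓
  (2,5): δ = 35.44°  ✓
  (3,4): δ = 106.10°  ·
  (3,5): δ = 68.01°  ✓
  (4,5): δ = 141.90°  ·
antipodal pairs: 6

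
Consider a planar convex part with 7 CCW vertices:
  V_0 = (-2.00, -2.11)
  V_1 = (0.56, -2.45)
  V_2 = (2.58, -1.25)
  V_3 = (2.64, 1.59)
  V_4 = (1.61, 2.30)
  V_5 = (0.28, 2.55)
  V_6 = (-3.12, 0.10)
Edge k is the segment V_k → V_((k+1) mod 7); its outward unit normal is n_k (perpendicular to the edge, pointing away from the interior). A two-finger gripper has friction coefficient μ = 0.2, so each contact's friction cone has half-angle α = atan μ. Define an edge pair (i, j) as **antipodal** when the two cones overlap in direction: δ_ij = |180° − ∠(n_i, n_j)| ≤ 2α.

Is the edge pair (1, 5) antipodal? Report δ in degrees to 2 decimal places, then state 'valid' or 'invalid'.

δ = 5.06°, valid

α = atan 0.2 = 11.31°;  2α = 22.62°
edge 1: e_1 = (+2.02, +1.20);  n_1 = (+0.5107, -0.8597)
edge 5: e_5 = (-3.40, -2.45);  n_5 = (-0.5846, +0.8113)
∠(n_1, n_5) = 174.94°
δ = |180° − 174.94°| = 5.06°
5.06° ≤ 2α = 22.62°  →  valid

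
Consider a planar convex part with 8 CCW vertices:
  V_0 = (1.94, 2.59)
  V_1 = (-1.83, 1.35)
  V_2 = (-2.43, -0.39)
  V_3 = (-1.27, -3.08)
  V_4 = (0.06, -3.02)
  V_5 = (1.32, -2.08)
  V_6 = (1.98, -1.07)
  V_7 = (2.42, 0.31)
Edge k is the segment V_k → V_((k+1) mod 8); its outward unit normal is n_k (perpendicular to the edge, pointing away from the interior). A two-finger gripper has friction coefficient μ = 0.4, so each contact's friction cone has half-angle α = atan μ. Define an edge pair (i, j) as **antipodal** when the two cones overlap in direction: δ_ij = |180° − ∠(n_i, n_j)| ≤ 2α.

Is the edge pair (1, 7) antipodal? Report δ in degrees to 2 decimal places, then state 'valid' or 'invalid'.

α = atan 0.4 = 21.80°;  2α = 43.60°
edge 1: e_1 = (-0.60, -1.74);  n_1 = (-0.9454, +0.3260)
edge 7: e_7 = (-0.48, +2.28);  n_7 = (+0.9785, +0.2060)
∠(n_1, n_7) = 149.09°
δ = |180° − 149.09°| = 30.91°
30.91° ≤ 2α = 43.60°  →  valid

δ = 30.91°, valid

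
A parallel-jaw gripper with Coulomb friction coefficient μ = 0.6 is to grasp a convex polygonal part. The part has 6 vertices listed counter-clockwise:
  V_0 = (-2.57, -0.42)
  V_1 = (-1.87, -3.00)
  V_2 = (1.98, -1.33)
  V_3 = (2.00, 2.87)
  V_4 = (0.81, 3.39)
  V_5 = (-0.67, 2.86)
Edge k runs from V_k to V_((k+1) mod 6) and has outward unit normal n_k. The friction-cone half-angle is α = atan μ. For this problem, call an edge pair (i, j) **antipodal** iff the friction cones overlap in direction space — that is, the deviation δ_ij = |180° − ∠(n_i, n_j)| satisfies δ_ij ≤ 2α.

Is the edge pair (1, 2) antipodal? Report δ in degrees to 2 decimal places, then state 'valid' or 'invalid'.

δ = 113.72°, invalid

α = atan 0.6 = 30.96°;  2α = 61.93°
edge 1: e_1 = (+3.85, +1.67);  n_1 = (+0.3979, -0.9174)
edge 2: e_2 = (+0.02, +4.20);  n_2 = (+1.0000, -0.0048)
∠(n_1, n_2) = 66.28°
δ = |180° − 66.28°| = 113.72°
113.72° > 2α = 61.93°  →  invalid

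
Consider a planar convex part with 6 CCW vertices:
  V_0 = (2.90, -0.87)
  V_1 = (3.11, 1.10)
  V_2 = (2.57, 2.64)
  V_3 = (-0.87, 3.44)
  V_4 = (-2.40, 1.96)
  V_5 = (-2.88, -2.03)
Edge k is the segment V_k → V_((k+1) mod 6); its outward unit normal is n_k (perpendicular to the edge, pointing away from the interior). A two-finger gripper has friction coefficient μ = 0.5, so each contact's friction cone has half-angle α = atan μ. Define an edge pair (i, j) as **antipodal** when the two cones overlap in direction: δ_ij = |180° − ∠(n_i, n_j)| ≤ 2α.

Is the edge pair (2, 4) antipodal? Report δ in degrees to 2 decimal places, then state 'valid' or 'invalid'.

δ = 83.77°, invalid

α = atan 0.5 = 26.57°;  2α = 53.13°
edge 2: e_2 = (-3.44, +0.80);  n_2 = (+0.2265, +0.9740)
edge 4: e_4 = (-0.48, -3.99);  n_4 = (-0.9928, +0.1194)
∠(n_2, n_4) = 96.23°
δ = |180° − 96.23°| = 83.77°
83.77° > 2α = 53.13°  →  invalid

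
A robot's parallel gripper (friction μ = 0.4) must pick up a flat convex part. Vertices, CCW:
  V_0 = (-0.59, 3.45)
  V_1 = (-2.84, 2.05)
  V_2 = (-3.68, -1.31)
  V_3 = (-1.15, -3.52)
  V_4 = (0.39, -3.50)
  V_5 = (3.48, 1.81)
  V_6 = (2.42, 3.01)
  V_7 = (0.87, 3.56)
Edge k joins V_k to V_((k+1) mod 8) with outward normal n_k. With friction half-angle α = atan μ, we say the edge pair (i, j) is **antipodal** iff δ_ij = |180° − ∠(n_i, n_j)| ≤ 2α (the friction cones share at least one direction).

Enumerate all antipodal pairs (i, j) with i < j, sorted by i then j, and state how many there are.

count = 7; pairs: (0,3), (0,4), (1,4), (2,5), (2,6), (3,6), (3,7)

α = atan 0.4 = 21.80°;  2α = 43.60°
n_0 = (-0.5283, +0.8491)
n_1 = (-0.9701, +0.2425)
n_2 = (-0.6579, -0.7531)
n_3 = (+0.0130, -0.9999)
n_4 = (+0.8643, -0.5030)
n_5 = (+0.7495, +0.6620)
n_6 = (+0.3344, +0.9424)
n_7 = (-0.0751, +0.9972)
  (0,1): δ = 135.93°  ·
  (0,2): δ = 73.03°  ·
  (0,3): δ = 31.15°  ✓
  (0,4): δ = 27.91°  ✓
  (0,5): δ = 99.56°  ·
  (0,6): δ = 128.57°  ·
  (0,7): δ = 152.42°  ·
  (1,2): δ = 117.10°  ·
  (1,3): δ = 75.22°  ·
  (1,4): δ = 16.16°  ✓
  (1,5): δ = 55.49°  ·
  (1,6): δ = 84.50°  ·
  (1,7): δ = 108.34°  ·
  (2,3): δ = 138.12°  ·
  (2,4): δ = 79.06°  ·
  (2,5): δ = 7.41°  ✓
  (2,6): δ = 21.60°  ✓
  (2,7): δ = 45.45°  ·
  (3,4): δ = 120.94°  ·
  (3,5): δ = 49.29°  ·
  (3,6): δ = 20.28°  ✓
  (3,7): δ = 3.56°  ✓
  (4,5): δ = 108.35°  ·
  (4,6): δ = 79.34°  ·
  (4,7): δ = 55.50°  ·
  (5,6): δ = 150.99°  ·
  (5,7): δ = 127.15°  ·
  (6,7): δ = 156.15°  ·
antipodal pairs: 7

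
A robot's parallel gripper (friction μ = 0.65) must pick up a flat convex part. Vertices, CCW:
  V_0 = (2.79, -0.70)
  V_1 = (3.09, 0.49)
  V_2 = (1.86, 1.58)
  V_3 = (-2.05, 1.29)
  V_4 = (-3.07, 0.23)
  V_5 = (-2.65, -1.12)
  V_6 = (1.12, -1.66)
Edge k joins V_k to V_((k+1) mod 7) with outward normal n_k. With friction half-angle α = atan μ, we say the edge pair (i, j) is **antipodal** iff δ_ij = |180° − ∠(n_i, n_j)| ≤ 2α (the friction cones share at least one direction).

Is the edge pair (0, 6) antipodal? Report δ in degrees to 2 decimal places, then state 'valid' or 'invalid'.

α = atan 0.65 = 33.02°;  2α = 66.05°
edge 0: e_0 = (+0.30, +1.19);  n_0 = (+0.9697, -0.2445)
edge 6: e_6 = (+1.67, +0.96);  n_6 = (+0.4984, -0.8670)
∠(n_0, n_6) = 45.96°
δ = |180° − 45.96°| = 134.04°
134.04° > 2α = 66.05°  →  invalid

δ = 134.04°, invalid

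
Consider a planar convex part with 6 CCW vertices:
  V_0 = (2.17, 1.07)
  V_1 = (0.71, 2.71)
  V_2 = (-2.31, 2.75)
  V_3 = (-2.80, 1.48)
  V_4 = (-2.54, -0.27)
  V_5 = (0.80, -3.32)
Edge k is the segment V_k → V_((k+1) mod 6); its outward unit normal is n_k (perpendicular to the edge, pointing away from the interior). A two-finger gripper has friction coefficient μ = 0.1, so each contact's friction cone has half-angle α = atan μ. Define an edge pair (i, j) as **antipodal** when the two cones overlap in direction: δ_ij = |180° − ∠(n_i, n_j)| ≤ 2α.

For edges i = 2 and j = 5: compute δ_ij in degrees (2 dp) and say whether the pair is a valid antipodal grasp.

α = atan 0.1 = 5.71°;  2α = 11.42°
edge 2: e_2 = (-0.49, -1.27);  n_2 = (-0.9330, +0.3600)
edge 5: e_5 = (+1.37, +4.39);  n_5 = (+0.9546, -0.2979)
∠(n_2, n_5) = 176.23°
δ = |180° − 176.23°| = 3.77°
3.77° ≤ 2α = 11.42°  →  valid

δ = 3.77°, valid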